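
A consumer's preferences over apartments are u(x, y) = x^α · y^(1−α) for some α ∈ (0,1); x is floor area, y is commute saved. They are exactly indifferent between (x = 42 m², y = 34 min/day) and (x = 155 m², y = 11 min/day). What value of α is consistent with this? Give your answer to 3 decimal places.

Indifference: 42^α · 34^(1−α) = 155^α · 11^(1−α).
Taking logs: α·ln 42 + (1−α)·ln 34 = α·ln 155 + (1−α)·ln 11, i.e. α·-1.305755 = (1−α)·-1.128465.
With A = -1.305755 and B = -1.128465: α·A = (1−α)·B, so α = B/(A+B) = -1.128465/-2.434220 ≈ 0.464.

α ≈ 0.464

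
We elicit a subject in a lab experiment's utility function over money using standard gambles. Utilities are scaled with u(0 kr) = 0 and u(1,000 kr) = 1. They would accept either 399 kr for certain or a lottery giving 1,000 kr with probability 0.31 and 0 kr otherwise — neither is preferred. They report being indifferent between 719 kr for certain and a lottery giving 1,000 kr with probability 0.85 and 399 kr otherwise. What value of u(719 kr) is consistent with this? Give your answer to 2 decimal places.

From the first indifference, u(399 kr) = 0.31·u(1,000 kr) + 0.69·u(0 kr) = 0.31·1 + 0.69·0 = 0.31.
Then u(719 kr) = 0.85·u(1,000 kr) + 0.15·u(399 kr) = 0.85·1.00 + 0.15·0.31 = 0.8965.

0.90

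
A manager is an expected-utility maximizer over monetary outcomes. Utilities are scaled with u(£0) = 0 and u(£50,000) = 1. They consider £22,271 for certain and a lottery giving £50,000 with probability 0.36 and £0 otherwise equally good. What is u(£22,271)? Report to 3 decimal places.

0.360

By the standard-gamble method, u(£22,271) is just the indifference probability on the best outcome: 0.36.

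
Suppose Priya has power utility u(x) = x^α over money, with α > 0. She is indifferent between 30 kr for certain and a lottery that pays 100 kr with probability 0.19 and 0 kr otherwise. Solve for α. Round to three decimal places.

The lottery's expected utility is 0.19·u(100) + 0.81·u(0) = 0.19·100^α (since u(0) = 0 for α > 0).
Indifference: 30^α = 0.19·100^α, so (30/100)^α = 0.19.
α = ln(0.19) / ln(30/100) = -1.660731/-1.203973 ≈ 1.379.

α ≈ 1.379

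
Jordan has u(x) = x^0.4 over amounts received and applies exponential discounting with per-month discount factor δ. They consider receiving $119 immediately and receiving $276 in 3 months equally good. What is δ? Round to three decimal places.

Indifference means u(119) = δ^3 · u(276), so δ^3 = u(119)/u(276).
Since u(x) = x^0.4, δ^3 = (119/276)^0.4 = 0.43116^0.4 = 0.71426.
So δ = 0.71426^(1/3) ≈ 0.894.

δ ≈ 0.894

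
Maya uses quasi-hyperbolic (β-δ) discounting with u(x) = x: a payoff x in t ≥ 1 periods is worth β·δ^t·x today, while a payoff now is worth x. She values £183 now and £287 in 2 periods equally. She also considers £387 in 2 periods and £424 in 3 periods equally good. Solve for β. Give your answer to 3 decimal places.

Both payoffs in the second observation are in the future, so β drops out: δ^2·387 = δ^3·424 ⇒ δ = 387/424 = 0.91274.
Substituting δ into 183 = β·δ^2·287: β = 183/(239.096) ≈ 0.765.

β ≈ 0.765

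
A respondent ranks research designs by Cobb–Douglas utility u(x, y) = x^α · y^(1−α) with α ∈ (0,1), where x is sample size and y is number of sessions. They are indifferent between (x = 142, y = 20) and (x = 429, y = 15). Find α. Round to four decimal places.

The Cobb–Douglas utilities coincide, so 142^α·20^(1−α) = 429^α·15^(1−α).
(142/429)^α = (15/20)^(1−α); take logs: α·ln(142/429) = (1−α)·ln(15/20), i.e. α·-1.1056299 = (1−α)·-0.2876821.
Thus α·(-1.3933120) = -0.2876821, so α = -0.2876821/-1.3933120 ≈ 0.2065.

α ≈ 0.2065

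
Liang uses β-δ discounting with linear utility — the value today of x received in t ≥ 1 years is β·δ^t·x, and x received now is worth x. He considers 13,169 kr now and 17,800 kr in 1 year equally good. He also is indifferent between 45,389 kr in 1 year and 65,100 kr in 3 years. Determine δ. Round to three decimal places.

δ ≈ 0.835

The second indifference involves only future payoffs, so β cancels: β·δ^1·45389 = β·δ^3·65100, giving δ^2 = 45389/65100 = 0.69722, so δ = 0.83500.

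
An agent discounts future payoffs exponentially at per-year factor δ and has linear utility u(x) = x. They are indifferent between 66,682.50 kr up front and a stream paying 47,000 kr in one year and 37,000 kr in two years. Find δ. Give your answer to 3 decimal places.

The stream is worth 47000δ + 37000δ² today, so 47000δ + 37000δ² = 66682.50.
That is, 37000δ² + 47000δ − 66682.50 = 0, a quadratic in δ.
By the quadratic formula (taking the positive root), δ = (−47000 + √12078010000.00) / 74000 ≈ 0.850.

δ ≈ 0.850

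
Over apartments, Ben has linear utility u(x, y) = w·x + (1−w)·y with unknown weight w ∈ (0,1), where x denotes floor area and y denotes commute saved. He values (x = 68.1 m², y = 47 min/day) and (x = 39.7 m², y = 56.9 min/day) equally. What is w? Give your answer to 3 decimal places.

w = 0.258

u(68.1,47) = u(39.7,56.9) means w·68.1 + (1−w)·47 = w·39.7 + (1−w)·56.9.
Collecting terms: w·28.4 = (1−w)·9.9.
So w/(1−w) = 9.9/28.4 = 0.3486, giving w = 9.9/(28.4+9.9) = 0.258.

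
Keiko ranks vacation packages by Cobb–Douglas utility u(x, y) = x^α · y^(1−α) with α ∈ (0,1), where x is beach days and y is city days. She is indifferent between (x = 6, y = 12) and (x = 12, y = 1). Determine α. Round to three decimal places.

Indifference: 6^α · 12^(1−α) = 12^α · 1^(1−α).
Rearrange to (6/12)^α = (1/12)^(1−α) and take logs: α·-0.693147 = (1−α)·-2.484907.
Thus α·(-3.178054) = -2.484907, so α = -2.484907/-3.178054 ≈ 0.782.

α ≈ 0.782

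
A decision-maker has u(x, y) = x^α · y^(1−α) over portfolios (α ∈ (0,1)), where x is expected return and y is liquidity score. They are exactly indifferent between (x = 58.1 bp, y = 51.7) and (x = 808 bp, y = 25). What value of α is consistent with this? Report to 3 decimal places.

α ≈ 0.216

Set the two utilities equal: 58.1^α·51.7^(1−α) = 808^α·25^(1−α).
(58.1/808)^α = (25/51.7)^(1−α); take logs: α·ln(58.1/808) = (1−α)·ln(25/51.7), i.e. α·-2.632396 = (1−α)·-0.726582.
Thus α·(-3.358978) = -0.726582, so α = -0.726582/-3.358978 ≈ 0.216.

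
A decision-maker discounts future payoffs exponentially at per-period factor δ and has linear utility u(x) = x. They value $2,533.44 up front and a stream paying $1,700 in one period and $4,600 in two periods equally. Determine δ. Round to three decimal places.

Present value of the stream is 1700·δ + 4600·δ². Indifference gives 1700δ + 4600δ² = 2533.44.
Rearranged: 4600δ² + 1700δ − 2533.44 = 0.
By the quadratic formula (taking the positive root), δ = (−1700 + √49505296.00) / 9200 ≈ 0.580.

δ ≈ 0.580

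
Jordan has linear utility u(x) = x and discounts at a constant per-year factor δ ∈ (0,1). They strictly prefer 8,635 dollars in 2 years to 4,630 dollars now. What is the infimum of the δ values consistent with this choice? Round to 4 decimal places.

δ > 0.7322

Comparing present values: 4630 < δ^2·8635.
So δ^2 > 4630/8635 = 0.53619; taking the square root of both positive sides preserves the inequality.
δ > (4630/8635)^(1/2) ≈ 0.7322.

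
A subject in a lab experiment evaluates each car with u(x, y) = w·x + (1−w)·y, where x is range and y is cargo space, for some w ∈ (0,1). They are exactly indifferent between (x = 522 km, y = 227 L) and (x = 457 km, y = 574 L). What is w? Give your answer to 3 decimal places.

Indifference: w·522 + (1−w)·227 = w·457 + (1−w)·574.
Rearranging, 65·w − 347·(1−w) = 0.
Hence w = 347/(65+347) = 347/412 = 0.842.

w = 0.842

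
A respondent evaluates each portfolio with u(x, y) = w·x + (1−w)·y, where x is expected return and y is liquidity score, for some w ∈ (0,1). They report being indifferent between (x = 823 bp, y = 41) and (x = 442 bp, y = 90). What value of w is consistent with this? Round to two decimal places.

Indifference: w·823 + (1−w)·41 = w·442 + (1−w)·90.
w·(823−442) = (1−w)·(90−41), i.e. w·381 = (1−w)·49.
Hence w = 49/(381+49) = 49/430 = 0.11.

w = 0.11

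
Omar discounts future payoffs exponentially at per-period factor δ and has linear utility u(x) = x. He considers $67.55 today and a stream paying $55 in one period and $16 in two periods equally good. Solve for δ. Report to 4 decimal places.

δ ≈ 0.9601

Equating present values: 67.55 = 55δ + 16δ².
So 16δ² + 55δ − 67.55 = 0.
By the quadratic formula (taking the positive root), δ = (−55 + √7348.20) / 32 ≈ 0.9601.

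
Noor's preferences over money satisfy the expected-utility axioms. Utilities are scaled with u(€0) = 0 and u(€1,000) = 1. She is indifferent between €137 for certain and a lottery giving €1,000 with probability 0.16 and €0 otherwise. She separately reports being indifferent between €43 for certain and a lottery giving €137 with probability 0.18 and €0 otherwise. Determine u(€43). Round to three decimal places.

0.029

From the first indifference, u(€137) = 0.16·u(€1,000) + 0.84·u(€0) = 0.16·1 + 0.84·0 = 0.16.
Then u(€43) = 0.18·u(€137) + 0.82·u(€0) = 0.18·0.16 + 0.82·0.00 = 0.0288.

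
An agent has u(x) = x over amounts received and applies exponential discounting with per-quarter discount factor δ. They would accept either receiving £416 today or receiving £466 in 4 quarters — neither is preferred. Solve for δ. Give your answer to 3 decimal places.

Equating discounted utilities: u(416) = δ^4·u(466) ⇒ δ^4 = u(416)/u(466).
With u(x) = x: δ^4 = 416/466 = 0.89270.
Taking the 4th root: δ = 0.89270^(1/4) ≈ 0.972.

δ ≈ 0.972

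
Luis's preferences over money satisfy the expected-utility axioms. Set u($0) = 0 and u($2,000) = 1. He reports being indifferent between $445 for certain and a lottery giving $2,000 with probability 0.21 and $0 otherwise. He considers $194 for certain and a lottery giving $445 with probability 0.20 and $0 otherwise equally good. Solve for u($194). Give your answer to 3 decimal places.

0.042

The first gamble pins u($445): it must equal 0.21·1 + 0.79·0 = 0.21.
Chaining: u($194) = 0.20·0.21 + 0.80·0.00 = 0.0420.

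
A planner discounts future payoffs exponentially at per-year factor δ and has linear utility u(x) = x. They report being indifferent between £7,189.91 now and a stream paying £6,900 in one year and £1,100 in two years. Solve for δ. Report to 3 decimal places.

Equating present values: 7189.91 = 6900δ + 1100δ².
Rearranged: 1100δ² + 6900δ − 7189.91 = 0.
The positive root is δ = [−6900 + √(6900² + 4·1100·7189.91)] / (2·1100) = (−6900 + 8902.000)/2200 ≈ 0.910.

δ ≈ 0.910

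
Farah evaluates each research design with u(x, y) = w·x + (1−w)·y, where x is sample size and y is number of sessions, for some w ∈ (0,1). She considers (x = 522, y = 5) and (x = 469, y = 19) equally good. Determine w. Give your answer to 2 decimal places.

u(522,5) = u(469,19) means w·522 + (1−w)·5 = w·469 + (1−w)·19.
Rearranging, 53·w − 14·(1−w) = 0.
So w/(1−w) = 14/53 = 0.2642, giving w = 14/(53+14) = 0.21.

w = 0.21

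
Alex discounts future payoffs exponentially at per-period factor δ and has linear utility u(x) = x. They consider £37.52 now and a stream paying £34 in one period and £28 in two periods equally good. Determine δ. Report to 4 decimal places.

Equating present values: 37.52 = 34δ + 28δ².
Rearranged: 28δ² + 34δ − 37.52 = 0.
By the quadratic formula (taking the positive root), δ = (−34 + √5358.24) / 56 ≈ 0.7000.

δ ≈ 0.7000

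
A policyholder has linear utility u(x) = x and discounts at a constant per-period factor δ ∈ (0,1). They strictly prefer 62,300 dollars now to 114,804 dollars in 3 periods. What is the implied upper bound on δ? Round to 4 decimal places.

δ < 0.8157

The preference means 62300 > δ^3·114804.
So δ^3 < 62300/114804 = 0.54266; taking the cube root of both positive sides preserves the inequality.
δ < 0.54266^(1/3) = 0.8157.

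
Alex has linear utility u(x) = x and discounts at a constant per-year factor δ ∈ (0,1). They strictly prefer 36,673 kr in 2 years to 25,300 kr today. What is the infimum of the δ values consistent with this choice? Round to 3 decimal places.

Under u(x) = x this choice says 25300 < δ^2·36673.
Dividing by 36673: δ^2 > 0.68988. Both sides are positive, so the square root keeps the direction.
δ > (25300/36673)^(1/2) ≈ 0.831.

δ > 0.831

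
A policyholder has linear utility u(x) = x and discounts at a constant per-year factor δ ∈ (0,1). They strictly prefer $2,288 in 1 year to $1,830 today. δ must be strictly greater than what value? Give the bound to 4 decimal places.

δ > 0.7998

The preference means 1830 < δ·2288.
Dividing through by 2288 gives δ > 0.79983.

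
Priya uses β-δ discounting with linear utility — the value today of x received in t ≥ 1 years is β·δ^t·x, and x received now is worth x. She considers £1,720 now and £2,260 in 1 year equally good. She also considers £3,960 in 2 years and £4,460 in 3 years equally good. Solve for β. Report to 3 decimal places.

β ≈ 0.857

The second indifference involves only future payoffs, so β cancels: β·δ^2·3960 = β·δ^3·4460, giving δ = 3960/4460 = 0.88789.
Now use the now-vs-future pair: 1720 = β·δ·2260 gives β = 1720/(0.88789·2260) ≈ 0.857.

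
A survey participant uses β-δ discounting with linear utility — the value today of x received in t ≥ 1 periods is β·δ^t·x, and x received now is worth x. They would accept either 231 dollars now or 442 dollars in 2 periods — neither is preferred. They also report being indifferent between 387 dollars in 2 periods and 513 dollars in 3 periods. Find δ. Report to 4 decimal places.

From the later pair, β·δ^2·387 = β·δ^3·513; dividing through, δ = 387/513 = 0.75439.

δ ≈ 0.7544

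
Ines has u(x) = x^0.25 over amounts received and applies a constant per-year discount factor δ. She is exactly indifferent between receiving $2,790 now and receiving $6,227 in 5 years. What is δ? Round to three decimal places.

δ ≈ 0.961

Equating discounted utilities: u(2790) = δ^5·u(6227) ⇒ δ^5 = u(2790)/u(6227).
With u(x) = x^0.25: δ^5 = 2790^0.25/6227^0.25 = (2790/6227)^0.25 = 0.81815.
Hence δ = (0.81815)^(1/5) = 0.96065.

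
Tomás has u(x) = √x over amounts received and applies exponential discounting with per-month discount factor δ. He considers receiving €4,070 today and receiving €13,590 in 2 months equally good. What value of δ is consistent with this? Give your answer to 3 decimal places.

δ ≈ 0.740

Indifference means u(4070) = δ^2 · u(13590), so δ^2 = u(4070)/u(13590).
With u(x) = √x: δ^2 = √4070/√13590 = √(4070/13590) = 0.54725.
So δ = 0.54725^(1/2) ≈ 0.740.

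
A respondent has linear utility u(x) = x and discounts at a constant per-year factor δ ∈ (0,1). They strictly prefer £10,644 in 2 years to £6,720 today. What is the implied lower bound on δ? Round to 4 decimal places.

The preference means 6720 < δ^2·10644.
Dividing by 10644: δ^2 > 0.63134. Both sides are positive, so the square root keeps the direction.
δ > 0.63134^(1/2) = 0.7946.

δ > 0.7946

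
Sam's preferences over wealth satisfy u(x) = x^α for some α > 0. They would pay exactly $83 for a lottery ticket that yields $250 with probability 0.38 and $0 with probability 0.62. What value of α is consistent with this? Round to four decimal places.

EU(lottery) = 0.38·250^α + 0.62·0 = 0.38·250^α.
Setting u(83) equal to that: 83^α = 0.38·250^α ⇒ (83/250)^α = 0.38.
Take logs: α = ln 0.38 / ln(83/250) ≈ 0.877531.

α ≈ 0.8775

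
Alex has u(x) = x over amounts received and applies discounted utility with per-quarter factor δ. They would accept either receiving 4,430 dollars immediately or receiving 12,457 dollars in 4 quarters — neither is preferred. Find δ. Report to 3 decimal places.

δ ≈ 0.772

Equating discounted utilities: u(4430) = δ^4·u(12457) ⇒ δ^4 = u(4430)/u(12457).
With u(x) = x: δ^4 = 4430/12457 = 0.35562.
So δ = 0.35562^(1/4) ≈ 0.772.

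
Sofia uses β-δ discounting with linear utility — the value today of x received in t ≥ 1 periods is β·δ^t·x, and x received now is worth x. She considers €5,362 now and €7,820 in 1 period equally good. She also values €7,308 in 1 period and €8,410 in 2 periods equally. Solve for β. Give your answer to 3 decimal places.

β ≈ 0.789

From the later pair, β·δ^1·7308 = β·δ^2·8410; dividing through, δ = 7308/8410 = 0.86897.
Now use the now-vs-future pair: 5362 = β·δ·7820 gives β = 5362/(0.86897·7820) ≈ 0.789.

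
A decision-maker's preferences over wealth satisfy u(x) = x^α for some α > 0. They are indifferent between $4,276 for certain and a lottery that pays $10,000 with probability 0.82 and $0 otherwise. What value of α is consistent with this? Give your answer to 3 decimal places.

α ≈ 0.234

Since u(0) = 0, the lottery's EU is 0.82·10000^α.
Setting u(4276) equal to that: 4276^α = 0.82·10000^α ⇒ (4276/10000)^α = 0.82.
α = ln(0.82) / ln(4276/10000) = -0.198451/-0.849567 ≈ 0.234.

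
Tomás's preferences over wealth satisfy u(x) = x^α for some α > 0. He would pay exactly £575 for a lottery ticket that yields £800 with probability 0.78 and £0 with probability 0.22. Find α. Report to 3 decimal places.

α ≈ 0.752

The lottery's expected utility is 0.78·u(800) + 0.22·u(0) = 0.78·800^α (since u(0) = 0 for α > 0).
Indifference: 575^α = 0.78·800^α, so (575/800)^α = 0.78.
Take logs: α = ln 0.78 / ln(575/800) ≈ 0.75236.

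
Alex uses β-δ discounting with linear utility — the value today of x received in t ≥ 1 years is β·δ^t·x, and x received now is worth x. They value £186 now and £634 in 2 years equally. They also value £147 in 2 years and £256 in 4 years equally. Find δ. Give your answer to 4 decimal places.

δ ≈ 0.7578

The second indifference involves only future payoffs, so β cancels: β·δ^2·147 = β·δ^4·256, giving δ^2 = 147/256 = 0.57422, so δ = 0.75777.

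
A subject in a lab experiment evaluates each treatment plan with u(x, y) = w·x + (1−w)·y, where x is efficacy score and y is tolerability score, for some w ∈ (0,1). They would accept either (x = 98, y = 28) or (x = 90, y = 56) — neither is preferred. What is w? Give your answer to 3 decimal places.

w = 0.778

u(98,28) = u(90,56) means w·98 + (1−w)·28 = w·90 + (1−w)·56.
Collecting terms: w·8 = (1−w)·28.
Hence w = 28/(8+28) = 28/36 = 0.778.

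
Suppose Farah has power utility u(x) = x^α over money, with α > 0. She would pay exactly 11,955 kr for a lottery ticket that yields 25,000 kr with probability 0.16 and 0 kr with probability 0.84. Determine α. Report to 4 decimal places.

The lottery's expected utility is 0.16·u(25000) + 0.84·u(0) = 0.16·25000^α (since u(0) = 0 for α > 0).
Equating: 11955^α = 0.16·25000^α, i.e. 0.4782^α = 0.16.
Taking logs: α·ln(11955/25000) = ln(0.16), so α = -1.8325815 / -0.7377262 ≈ 2.4841.

α ≈ 2.4841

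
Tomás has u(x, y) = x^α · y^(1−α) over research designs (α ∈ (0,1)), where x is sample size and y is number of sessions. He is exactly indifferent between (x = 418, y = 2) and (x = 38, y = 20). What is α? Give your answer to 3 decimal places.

The Cobb–Douglas utilities coincide, so 418^α·2^(1−α) = 38^α·20^(1−α).
Taking logs: α·ln 418 + (1−α)·ln 2 = α·ln 38 + (1−α)·ln 20, i.e. α·2.397895 = (1−α)·2.302585.
So α/(1−α) = (2.302585)/(2.397895) = 0.960253, and α = 0.960253/1.960253 ≈ 0.490.

α ≈ 0.490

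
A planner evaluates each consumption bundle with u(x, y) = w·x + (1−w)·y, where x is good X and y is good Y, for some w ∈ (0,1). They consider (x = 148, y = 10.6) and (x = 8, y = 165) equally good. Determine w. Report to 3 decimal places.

w = 0.524

Equating utilities: w·148 + (1−w)·10.6 = w·8 + (1−w)·165.
w·(148−8) = (1−w)·(165−10.6), i.e. w·140 = (1−w)·154.4.
Hence w = 154.4/(140+154.4) = 154.4/294.4 = 0.524.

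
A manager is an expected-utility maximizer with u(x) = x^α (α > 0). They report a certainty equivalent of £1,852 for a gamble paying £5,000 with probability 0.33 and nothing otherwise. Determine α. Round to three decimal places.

Since u(0) = 0, the lottery's EU is 0.33·5000^α.
Indifference: 1852^α = 0.33·5000^α, so (1852/5000)^α = 0.33.
Taking logs: α·ln(1852/5000) = ln(0.33), so α = -1.108663 / -0.993172 ≈ 1.116.

α ≈ 1.116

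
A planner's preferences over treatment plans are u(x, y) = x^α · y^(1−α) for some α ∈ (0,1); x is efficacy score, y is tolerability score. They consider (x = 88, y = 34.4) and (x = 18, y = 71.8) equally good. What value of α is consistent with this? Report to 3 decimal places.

The Cobb–Douglas utilities coincide, so 88^α·34.4^(1−α) = 18^α·71.8^(1−α).
Taking logs: α·ln 88 + (1−α)·ln 34.4 = α·ln 18 + (1−α)·ln 71.8, i.e. α·1.586965 = (1−α)·0.735828.
So α/(1−α) = (0.735828)/(1.586965) = 0.463670, and α = 0.463670/1.463670 ≈ 0.317.

α ≈ 0.317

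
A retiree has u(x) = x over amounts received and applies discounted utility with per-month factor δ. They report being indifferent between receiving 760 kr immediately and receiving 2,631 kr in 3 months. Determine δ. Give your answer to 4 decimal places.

δ ≈ 0.6610

Indifference means u(760) = δ^3 · u(2631), so δ^3 = u(760)/u(2631).
With u(x) = x: δ^3 = 760/2631 = 0.28886.
Hence δ = (0.28886)^(1/3) = 0.661045.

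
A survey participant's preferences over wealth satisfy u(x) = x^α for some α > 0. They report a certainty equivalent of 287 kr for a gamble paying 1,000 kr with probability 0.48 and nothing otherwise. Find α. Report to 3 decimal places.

α ≈ 0.588

The lottery's expected utility is 0.48·u(1000) + 0.52·u(0) = 0.48·1000^α (since u(0) = 0 for α > 0).
Equating: 287^α = 0.48·1000^α, i.e. 0.2870^α = 0.48.
Taking logs: α·ln(287/1000) = ln(0.48), so α = -0.733969 / -1.248273 ≈ 0.588.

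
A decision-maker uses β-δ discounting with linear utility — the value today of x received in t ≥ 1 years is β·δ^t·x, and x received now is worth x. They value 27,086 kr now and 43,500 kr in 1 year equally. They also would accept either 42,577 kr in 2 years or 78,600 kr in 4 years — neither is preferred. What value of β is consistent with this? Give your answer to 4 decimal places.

β ≈ 0.8460

The second indifference involves only future payoffs, so β cancels: β·δ^2·42577 = β·δ^4·78600, giving δ^2 = 42577/78600 = 0.54169, so δ = 0.73600.
Substituting δ into 27086 = β·δ·43500: β = 27086/(32015.885) ≈ 0.8460.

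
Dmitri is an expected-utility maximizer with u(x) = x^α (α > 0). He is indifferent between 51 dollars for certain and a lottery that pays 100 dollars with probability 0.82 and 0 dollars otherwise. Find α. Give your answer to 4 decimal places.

α ≈ 0.2947

The lottery's expected utility is 0.82·u(100) + 0.18·u(0) = 0.82·100^α (since u(0) = 0 for α > 0).
Equating: 51^α = 0.82·100^α, i.e. 0.5100^α = 0.82.
Take logs: α = ln 0.82 / ln(51/100) ≈ 0.294724.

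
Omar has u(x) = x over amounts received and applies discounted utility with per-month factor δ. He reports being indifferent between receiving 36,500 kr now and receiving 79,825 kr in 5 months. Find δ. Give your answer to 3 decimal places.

The payoff in 5 months is discounted by δ^5, so u(36500) = δ^5·u(79825) and δ^5 = u(36500)/u(79825).
With u(x) = x: δ^5 = 36500/79825 = 0.45725.
Taking the 5th root: δ = 0.45725^(1/5) ≈ 0.855.

δ ≈ 0.855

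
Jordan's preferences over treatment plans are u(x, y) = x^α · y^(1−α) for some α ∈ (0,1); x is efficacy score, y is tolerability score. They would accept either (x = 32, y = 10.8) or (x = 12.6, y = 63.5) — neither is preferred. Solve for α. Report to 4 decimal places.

Indifference: 32^α · 10.8^(1−α) = 12.6^α · 63.5^(1−α).
(32/12.6)^α = (63.5/10.8)^(1−α); take logs: α·ln(32/12.6) = (1−α)·ln(63.5/10.8), i.e. α·0.9320391 = (1−α)·1.7714938.
With A = 0.9320391 and B = 1.7714938: α·A = (1−α)·B, so α = B/(A+B) = 1.7714938/2.7035329 ≈ 0.6553.

α ≈ 0.6553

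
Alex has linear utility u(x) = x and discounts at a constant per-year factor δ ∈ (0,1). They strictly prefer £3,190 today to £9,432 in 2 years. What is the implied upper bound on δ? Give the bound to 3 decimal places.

The preference means 3190 > δ^2·9432.
Dividing by 9432: δ^2 < 0.33821. Both sides are positive, so the square root keeps the direction.
δ < 0.33821^(1/2) = 0.582.

δ < 0.582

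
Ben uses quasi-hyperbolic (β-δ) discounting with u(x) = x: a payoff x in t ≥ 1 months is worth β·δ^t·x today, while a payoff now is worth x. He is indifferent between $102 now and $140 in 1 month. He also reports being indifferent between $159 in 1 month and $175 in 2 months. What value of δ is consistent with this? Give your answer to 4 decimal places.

δ ≈ 0.9086

The second indifference involves only future payoffs, so β cancels: β·δ^1·159 = β·δ^2·175, giving δ = 159/175 = 0.90857.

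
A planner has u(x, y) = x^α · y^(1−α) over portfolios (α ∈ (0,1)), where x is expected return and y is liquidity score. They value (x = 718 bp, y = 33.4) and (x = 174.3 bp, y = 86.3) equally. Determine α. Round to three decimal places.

α ≈ 0.401

The Cobb–Douglas utilities coincide, so 718^α·33.4^(1−α) = 174.3^α·86.3^(1−α).
Taking logs: α·ln 718 + (1−α)·ln 33.4 = α·ln 174.3 + (1−α)·ln 86.3, i.e. α·1.415692 = (1−α)·0.949274.
With A = 1.415692 and B = 0.949274: α·A = (1−α)·B, so α = B/(A+B) = 0.949274/2.364966 ≈ 0.401.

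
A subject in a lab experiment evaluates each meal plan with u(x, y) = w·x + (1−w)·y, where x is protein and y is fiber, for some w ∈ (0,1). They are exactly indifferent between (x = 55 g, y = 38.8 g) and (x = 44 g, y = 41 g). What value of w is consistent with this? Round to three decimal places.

u(55,38.8) = u(44,41) means w·55 + (1−w)·38.8 = w·44 + (1−w)·41.
Collecting terms: w·11 = (1−w)·2.2.
The marginal rate of substitution is 2.2/11, so w = 2.2/(11+2.2) = 0.167.

w = 0.167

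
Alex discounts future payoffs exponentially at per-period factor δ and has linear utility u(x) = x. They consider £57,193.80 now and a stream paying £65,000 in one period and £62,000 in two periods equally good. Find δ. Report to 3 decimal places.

Present value of the stream is 65000·δ + 62000·δ². Indifference gives 65000δ + 62000δ² = 57193.80.
So 62000δ² + 65000δ − 57193.80 = 0.
By the quadratic formula (taking the positive root), δ = (−65000 + √18409062400.00) / 124000 ≈ 0.570.

δ ≈ 0.570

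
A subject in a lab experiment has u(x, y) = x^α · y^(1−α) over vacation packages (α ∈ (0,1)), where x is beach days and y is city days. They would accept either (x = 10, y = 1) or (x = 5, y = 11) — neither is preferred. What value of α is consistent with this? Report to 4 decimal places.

α ≈ 0.7758

Set the two utilities equal: 10^α·1^(1−α) = 5^α·11^(1−α).
Rearrange to (10/5)^α = (11/1)^(1−α) and take logs: α·0.6931472 = (1−α)·2.3978953.
Thus α·(3.0910425) = 2.3978953, so α = 2.3978953/3.0910425 ≈ 0.7758.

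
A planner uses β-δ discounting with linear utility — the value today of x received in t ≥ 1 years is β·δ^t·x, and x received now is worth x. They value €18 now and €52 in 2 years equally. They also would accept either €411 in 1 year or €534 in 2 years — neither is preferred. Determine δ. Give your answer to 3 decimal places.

The second indifference involves only future payoffs, so β cancels: β·δ^1·411 = β·δ^2·534, giving δ = 411/534 = 0.76966.

δ ≈ 0.770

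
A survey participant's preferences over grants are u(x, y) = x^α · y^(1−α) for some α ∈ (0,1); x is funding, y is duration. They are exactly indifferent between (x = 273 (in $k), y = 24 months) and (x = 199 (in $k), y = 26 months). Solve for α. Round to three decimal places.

α ≈ 0.202

Set the two utilities equal: 273^α·24^(1−α) = 199^α·26^(1−α).
(273/199)^α = (26/24)^(1−α); take logs: α·ln(273/199) = (1−α)·ln(26/24), i.e. α·0.316167 = (1−α)·0.080043.
Thus α·(0.396210) = 0.080043, so α = 0.080043/0.396210 ≈ 0.202.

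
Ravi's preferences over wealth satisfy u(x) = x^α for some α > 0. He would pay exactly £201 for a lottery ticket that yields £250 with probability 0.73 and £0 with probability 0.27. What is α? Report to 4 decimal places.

The lottery's expected utility is 0.73·u(250) + 0.27·u(0) = 0.73·250^α (since u(0) = 0 for α > 0).
Equating: 201^α = 0.73·250^α, i.e. 0.8040^α = 0.73.
α = ln(0.73) / ln(201/250) = -0.3147107/-0.2181560 ≈ 1.4426.

α ≈ 1.4426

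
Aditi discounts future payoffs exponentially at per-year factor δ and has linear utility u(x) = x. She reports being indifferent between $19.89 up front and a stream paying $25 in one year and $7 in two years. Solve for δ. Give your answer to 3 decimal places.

δ ≈ 0.670

Present value of the stream is 25·δ + 7·δ². Indifference gives 25δ + 7δ² = 19.89.
So 7δ² + 25δ − 19.89 = 0.
The positive root is δ = [−25 + √(25² + 4·7·19.89)] / (2·7) = (−25 + 34.379)/14 ≈ 0.670.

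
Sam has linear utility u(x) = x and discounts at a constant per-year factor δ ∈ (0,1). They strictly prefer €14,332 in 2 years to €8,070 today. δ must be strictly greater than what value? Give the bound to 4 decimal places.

δ > 0.7504

Comparing present values: 8070 < δ^2·14332.
Dividing by 14332: δ^2 > 0.56308. Both sides are positive, so the square root keeps the direction.
δ > (8070/14332)^(1/2) ≈ 0.7504.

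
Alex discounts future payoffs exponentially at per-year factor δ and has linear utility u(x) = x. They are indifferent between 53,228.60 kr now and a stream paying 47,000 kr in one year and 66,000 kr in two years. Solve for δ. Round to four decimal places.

Present value of the stream is 47000·δ + 66000·δ². Indifference gives 47000δ + 66000δ² = 53228.60.
That is, 66000δ² + 47000δ − 53228.60 = 0, a quadratic in δ.
The positive root is δ = [−47000 + √(47000² + 4·66000·53228.60)] / (2·66000) = (−47000 + 127520.000)/132000 ≈ 0.6100.

δ ≈ 0.6100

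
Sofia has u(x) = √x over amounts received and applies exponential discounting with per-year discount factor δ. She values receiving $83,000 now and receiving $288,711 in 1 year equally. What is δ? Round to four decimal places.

The payoff in 1 year is discounted by δ, so u(83000) = δ·u(288711) and δ = u(83000)/u(288711).
With u(x) = √x: δ = √83000/√288711 = √(83000/288711) = 0.53618.

δ ≈ 0.5362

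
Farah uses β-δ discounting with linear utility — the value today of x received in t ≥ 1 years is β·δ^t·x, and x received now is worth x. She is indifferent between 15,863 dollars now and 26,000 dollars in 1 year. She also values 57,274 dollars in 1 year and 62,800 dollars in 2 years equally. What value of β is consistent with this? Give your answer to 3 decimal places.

β ≈ 0.669

From the later pair, β·δ^1·57274 = β·δ^2·62800; dividing through, δ = 57274/62800 = 0.91201.
Now use the now-vs-future pair: 15863 = β·δ·26000 gives β = 15863/(0.91201·26000) ≈ 0.669.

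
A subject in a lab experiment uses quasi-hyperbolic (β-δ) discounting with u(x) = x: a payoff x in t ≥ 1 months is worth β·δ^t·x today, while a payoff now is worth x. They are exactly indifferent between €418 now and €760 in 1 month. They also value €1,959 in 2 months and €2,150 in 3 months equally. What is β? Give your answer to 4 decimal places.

β ≈ 0.6036

From the later pair, β·δ^2·1959 = β·δ^3·2150; dividing through, δ = 1959/2150 = 0.91116.
Now use the now-vs-future pair: 418 = β·δ·760 gives β = 418/(0.91116·760) ≈ 0.6036.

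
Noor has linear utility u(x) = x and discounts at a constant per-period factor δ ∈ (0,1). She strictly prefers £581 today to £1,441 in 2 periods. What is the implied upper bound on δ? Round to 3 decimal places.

δ < 0.635

Under u(x) = x this choice says 581 > δ^2·1441.
Hence δ^2 < 581/1441 = 0.40319, and x ↦ x^(1/2) is increasing on (0,∞).
δ < 0.40319^(1/2) = 0.635.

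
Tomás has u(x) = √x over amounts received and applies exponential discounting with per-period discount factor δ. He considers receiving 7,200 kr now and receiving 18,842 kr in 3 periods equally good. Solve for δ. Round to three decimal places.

δ ≈ 0.852

Indifference means u(7200) = δ^3 · u(18842), so δ^3 = u(7200)/u(18842).
With u(x) = √x: δ^3 = √7200/√18842 = √(7200/18842) = 0.61816.
So δ = 0.61816^(1/3) ≈ 0.852.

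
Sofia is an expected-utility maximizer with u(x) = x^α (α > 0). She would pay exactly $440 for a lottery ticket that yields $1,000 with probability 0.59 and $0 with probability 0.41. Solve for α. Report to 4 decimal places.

The lottery's expected utility is 0.59·u(1000) + 0.41·u(0) = 0.59·1000^α (since u(0) = 0 for α > 0).
Setting u(440) equal to that: 440^α = 0.59·1000^α ⇒ (440/1000)^α = 0.59.
Taking logs: α·ln(440/1000) = ln(0.59), so α = -0.5276327 / -0.8209806 ≈ 0.6427.

α ≈ 0.6427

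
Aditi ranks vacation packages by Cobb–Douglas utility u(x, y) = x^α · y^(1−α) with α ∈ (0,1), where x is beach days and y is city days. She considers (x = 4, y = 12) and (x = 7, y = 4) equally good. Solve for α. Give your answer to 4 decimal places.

α ≈ 0.6625

The Cobb–Douglas utilities coincide, so 4^α·12^(1−α) = 7^α·4^(1−α).
Rearrange to (4/7)^α = (4/12)^(1−α) and take logs: α·-0.5596158 = (1−α)·-1.0986123.
Thus α·(-1.6582281) = -1.0986123, so α = -1.0986123/-1.6582281 ≈ 0.6625.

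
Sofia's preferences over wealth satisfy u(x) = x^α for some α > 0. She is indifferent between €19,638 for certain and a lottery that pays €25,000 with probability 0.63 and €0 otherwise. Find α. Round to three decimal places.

α ≈ 1.914

Since u(0) = 0, the lottery's EU is 0.63·25000^α.
Equating: 19638^α = 0.63·25000^α, i.e. 0.7855^α = 0.63.
Take logs: α = ln 0.63 / ln(19638/25000) ≈ 1.91391.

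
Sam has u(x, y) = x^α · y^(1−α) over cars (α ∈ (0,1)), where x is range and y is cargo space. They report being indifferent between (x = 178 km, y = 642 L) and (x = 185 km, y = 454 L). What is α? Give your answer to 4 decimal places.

α ≈ 0.8998

The Cobb–Douglas utilities coincide, so 178^α·642^(1−α) = 185^α·454^(1−α).
Rearrange to (178/185)^α = (454/642)^(1−α) and take logs: α·-0.0385723 = (1−α)·-0.3464911.
So α/(1−α) = (-0.3464911)/(-0.0385723) = 8.9828996, and α = 8.9828996/9.9828996 ≈ 0.8998.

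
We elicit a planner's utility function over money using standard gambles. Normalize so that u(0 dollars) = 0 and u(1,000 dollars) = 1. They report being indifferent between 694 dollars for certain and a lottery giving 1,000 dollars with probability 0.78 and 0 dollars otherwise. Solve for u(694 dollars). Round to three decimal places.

0.780

The indifference gives u(694 dollars) = 0.78·u(1,000 dollars) + 0.22·u(0 dollars) = 0.78·1 + 0.22·0 = 0.78.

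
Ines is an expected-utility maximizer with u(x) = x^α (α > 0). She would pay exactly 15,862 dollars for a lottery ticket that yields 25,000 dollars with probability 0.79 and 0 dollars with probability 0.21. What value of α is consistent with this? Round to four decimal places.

α ≈ 0.5181

The lottery's expected utility is 0.79·u(25000) + 0.21·u(0) = 0.79·25000^α (since u(0) = 0 for α > 0).
Equating: 15862^α = 0.79·25000^α, i.e. 0.6345^α = 0.79.
α = ln(0.79) / ln(15862/25000) = -0.2357223/-0.4549495 ≈ 0.5181.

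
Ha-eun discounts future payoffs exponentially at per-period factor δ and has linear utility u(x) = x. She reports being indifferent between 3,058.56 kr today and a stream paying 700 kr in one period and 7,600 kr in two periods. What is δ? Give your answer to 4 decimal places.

Present value of the stream is 700·δ + 7600·δ². Indifference gives 700δ + 7600δ² = 3058.56.
Rearranged: 7600δ² + 700δ − 3058.56 = 0.
δ = (−700 + √(700² + 4·7600·3058.56)) / (2·7600) = (−700 + √93470224.00) / 15200 ≈ 0.5900.

δ ≈ 0.5900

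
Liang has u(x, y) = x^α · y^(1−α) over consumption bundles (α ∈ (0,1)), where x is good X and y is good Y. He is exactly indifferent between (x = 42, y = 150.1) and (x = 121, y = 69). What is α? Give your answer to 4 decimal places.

α ≈ 0.4235

Set the two utilities equal: 42^α·150.1^(1−α) = 121^α·69^(1−α).
Taking logs: α·ln 42 + (1−α)·ln 150.1 = α·ln 121 + (1−α)·ln 69, i.e. α·-1.0581209 = (1−α)·-0.7771952.
Thus α·(-1.8353161) = -0.7771952, so α = -0.7771952/-1.8353161 ≈ 0.4235.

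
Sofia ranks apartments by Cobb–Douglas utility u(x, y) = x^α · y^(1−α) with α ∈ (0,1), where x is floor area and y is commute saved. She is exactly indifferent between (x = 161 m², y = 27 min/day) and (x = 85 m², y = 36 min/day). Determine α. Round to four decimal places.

α ≈ 0.3105

Set the two utilities equal: 161^α·27^(1−α) = 85^α·36^(1−α).
Taking logs: α·ln 161 + (1−α)·ln 27 = α·ln 85 + (1−α)·ln 36, i.e. α·0.6387531 = (1−α)·0.2876821.
Thus α·(0.9264352) = 0.2876821, so α = 0.2876821/0.9264352 ≈ 0.3105.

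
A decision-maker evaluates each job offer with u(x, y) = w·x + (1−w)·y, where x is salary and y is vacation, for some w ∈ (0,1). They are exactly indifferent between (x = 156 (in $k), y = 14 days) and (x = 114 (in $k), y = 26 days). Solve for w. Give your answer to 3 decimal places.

u(156,14) = u(114,26) means w·156 + (1−w)·14 = w·114 + (1−w)·26.
Rearranging, 42·w − 12·(1−w) = 0.
Hence w = 12/(42+12) = 12/54 = 0.222.

w = 0.222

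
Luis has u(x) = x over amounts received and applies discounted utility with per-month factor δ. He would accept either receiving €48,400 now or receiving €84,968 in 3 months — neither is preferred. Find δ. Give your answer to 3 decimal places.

The payoff in 3 months is discounted by δ^3, so u(48400) = δ^3·u(84968) and δ^3 = u(48400)/u(84968).
With u(x) = x: δ^3 = 48400/84968 = 0.56963.
Hence δ = (0.56963)^(1/3) = 0.82895.

δ ≈ 0.829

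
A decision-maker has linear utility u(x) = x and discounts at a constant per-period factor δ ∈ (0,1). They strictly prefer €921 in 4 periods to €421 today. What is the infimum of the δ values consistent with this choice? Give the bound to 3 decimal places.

Under u(x) = x this choice says 421 < δ^4·921.
So δ^4 > 421/921 = 0.45711; taking the 4th root of both positive sides preserves the inequality.
δ > (421/921)^(1/4) ≈ 0.822.

δ > 0.822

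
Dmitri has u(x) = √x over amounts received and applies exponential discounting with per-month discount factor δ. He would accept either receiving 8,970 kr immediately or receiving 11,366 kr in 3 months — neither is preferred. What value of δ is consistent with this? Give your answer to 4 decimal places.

δ ≈ 0.9613

Indifference means u(8970) = δ^3 · u(11366), so δ^3 = u(8970)/u(11366).
With u(x) = √x: δ^3 = √8970/√11366 = √(8970/11366) = 0.88837.
Taking the cube root: δ = 0.88837^(1/3) ≈ 0.9613.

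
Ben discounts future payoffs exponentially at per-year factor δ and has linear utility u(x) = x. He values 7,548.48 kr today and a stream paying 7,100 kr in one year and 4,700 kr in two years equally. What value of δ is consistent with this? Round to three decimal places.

Equating present values: 7548.48 = 7100δ + 4700δ².
Rearranged: 4700δ² + 7100δ − 7548.48 = 0.
By the quadratic formula (taking the positive root), δ = (−7100 + √192321424.00) / 9400 ≈ 0.720.

δ ≈ 0.720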